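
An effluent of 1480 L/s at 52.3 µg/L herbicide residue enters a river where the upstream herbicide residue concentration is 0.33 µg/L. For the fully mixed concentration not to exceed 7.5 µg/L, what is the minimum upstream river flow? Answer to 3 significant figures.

Set C_mix = 7.5: (Q·0.3300 + 1480·52.30) / (Q + 1480) = 7.5
→ Q = 1480·(52.30 − 7.5)/(7.5 − 0.3300) = 9247 L/s.

9250 L/s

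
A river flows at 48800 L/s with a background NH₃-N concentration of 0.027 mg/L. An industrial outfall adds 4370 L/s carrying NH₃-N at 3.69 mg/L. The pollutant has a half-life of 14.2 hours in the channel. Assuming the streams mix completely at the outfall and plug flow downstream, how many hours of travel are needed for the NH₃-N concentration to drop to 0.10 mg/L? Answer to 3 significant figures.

24.3 h

Flow-weighted average: C = (48800·0.02700 + 4370·3.690) / 53170 = 17440/53170 = 0.3281 mg/L.
Half-life 14.2 h → k = ln 2 / 14.2 = 0.04881 h⁻¹ = 1.172 d⁻¹.
0.3281·exp(−k·t) = 0.10 → t = ln(0.3281/0.10)/k = 87620 s = 24.34 h.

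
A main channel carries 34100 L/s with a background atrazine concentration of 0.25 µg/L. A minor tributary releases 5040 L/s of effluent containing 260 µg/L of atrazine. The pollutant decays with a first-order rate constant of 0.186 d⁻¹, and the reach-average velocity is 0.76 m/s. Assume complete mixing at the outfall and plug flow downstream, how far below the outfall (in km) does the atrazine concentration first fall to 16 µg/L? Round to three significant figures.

263 km

Flow-weighted average: C = (34100·0.2500 + 5040·260.0) / 39140 = 1319000/39140 = 33.70 µg/L.
Set 33.70·exp(−k·t) = 16 → t = ln(33.70/16)/k = 346000 s = 96.11 h.
Distance = v·t = 0.76·346000 = 263000 m = 263.0 km.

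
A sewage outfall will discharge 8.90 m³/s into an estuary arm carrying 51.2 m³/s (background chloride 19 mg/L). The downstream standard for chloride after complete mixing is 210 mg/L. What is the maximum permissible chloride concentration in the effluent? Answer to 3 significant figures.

At the limit, (Qr·Cr + Qe·Cₑ)/(Qr + Qe) = 210:
Cₑ = (60.10·210 − 51.20·19.00) / 8.900 = 1309 mg/L.

1310 mg/L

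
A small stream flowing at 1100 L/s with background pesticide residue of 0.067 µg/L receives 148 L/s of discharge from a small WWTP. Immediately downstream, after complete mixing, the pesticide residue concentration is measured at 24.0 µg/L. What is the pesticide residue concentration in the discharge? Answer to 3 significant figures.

202 µg/L

Mass balance: 1100·0.06700 + 148.0·Cₑ = 1248·24.00
→ Cₑ = (1248·24.00 − 1100·0.06700) / 148.0 = 201.9 µg/L.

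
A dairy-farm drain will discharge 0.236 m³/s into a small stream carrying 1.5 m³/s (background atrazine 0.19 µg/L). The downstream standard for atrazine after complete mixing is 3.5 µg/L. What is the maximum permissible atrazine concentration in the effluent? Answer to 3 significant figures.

24.5 µg/L

At the limit, (Qr·Cr + Qe·Cₑ)/(Qr + Qe) = 3.5:
Cₑ = (1.736·3.5 − 1.500·0.1900) / 0.2360 = 24.54 µg/L.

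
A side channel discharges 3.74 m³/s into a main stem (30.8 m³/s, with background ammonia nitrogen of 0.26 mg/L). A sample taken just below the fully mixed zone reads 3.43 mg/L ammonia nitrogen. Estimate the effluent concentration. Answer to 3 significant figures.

29.5 mg/L

Mass balance: 30.80·0.2600 + 3.740·Cₑ = 34.54·3.430
→ Cₑ = (34.54·3.430 − 30.80·0.2600) / 3.740 = 29.54 mg/L.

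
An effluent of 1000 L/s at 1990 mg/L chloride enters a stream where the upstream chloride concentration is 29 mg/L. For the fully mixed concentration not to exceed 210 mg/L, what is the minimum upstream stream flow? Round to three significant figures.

Set C_mix = 210: (Q·29.00 + 1000·1990) / (Q + 1000) = 210
→ Q = 1000·(1990 − 210)/(210 − 29.00) = 9834 L/s.

9830 L/s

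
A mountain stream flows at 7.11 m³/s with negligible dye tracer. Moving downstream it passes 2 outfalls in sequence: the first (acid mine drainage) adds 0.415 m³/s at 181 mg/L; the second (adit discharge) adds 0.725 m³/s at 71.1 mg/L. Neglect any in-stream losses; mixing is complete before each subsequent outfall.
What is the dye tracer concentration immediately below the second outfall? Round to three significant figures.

15.4 mg/L

After outfall 1: Q = 7.110 + 0.4150 = 7.525 m³/s; C = (7.110·0 + 0.4150·181.0)/7.525 = 9.982 mg/L.
After outfall 2: Q = 7.525 + 0.7250 = 8.250 m³/s; C = (7.525·9.982 + 0.7250·71.10)/8.250 = 15.35 mg/L.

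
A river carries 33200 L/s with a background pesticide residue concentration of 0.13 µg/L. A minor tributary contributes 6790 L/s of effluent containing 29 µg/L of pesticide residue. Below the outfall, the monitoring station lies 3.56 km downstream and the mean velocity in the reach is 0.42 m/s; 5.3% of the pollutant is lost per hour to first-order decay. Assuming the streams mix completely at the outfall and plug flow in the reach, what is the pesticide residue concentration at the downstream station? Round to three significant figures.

4.43 µg/L

After mixing, C = (33200·0.1300 + 6790·29.00) / 39990 = 201200/39990 = 5.032 µg/L.
Travel time t = 3.56·1000 / 0.42 = 8476 s = 2.354 h.
5.3%/h lost → k = −ln(1 − 0.053) = 0.05446 h⁻¹.
Decay over the reach: 5.032·exp(−kt) = 5.032·0.8797 = 4.426 µg/L.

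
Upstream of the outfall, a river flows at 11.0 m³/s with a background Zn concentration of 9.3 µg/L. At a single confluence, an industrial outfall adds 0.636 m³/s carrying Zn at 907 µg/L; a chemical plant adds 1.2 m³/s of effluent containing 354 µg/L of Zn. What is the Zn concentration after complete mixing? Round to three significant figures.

86.0 µg/L

Flow-weighted average: C = (11.00·9.300 + 0.6360·907.0 + 1.200·354.0) / 12.84 = 1104/12.84 = 86.00 µg/L.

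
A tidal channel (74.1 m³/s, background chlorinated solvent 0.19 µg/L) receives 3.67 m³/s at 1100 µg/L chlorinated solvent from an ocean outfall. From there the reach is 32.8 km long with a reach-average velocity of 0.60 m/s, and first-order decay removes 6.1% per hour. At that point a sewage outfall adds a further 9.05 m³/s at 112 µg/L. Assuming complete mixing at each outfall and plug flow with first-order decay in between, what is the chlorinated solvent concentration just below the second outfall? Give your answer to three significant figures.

After mixing, C = (74.10·0.1900 + 3.670·1100) / 77.77 = 4051/77.77 = 52.09 µg/L; combined flow 77.77 m³/s.
Travel time t = 32.8·1000 / 0.60 = 54670 s = 15.19 h.
6.1%/h lost → k = −ln(1 − 0.061) = 0.06294 h⁻¹.
Applying C = C₀e^(−kt): 52.09 × 0.3845 = 20.03 µg/L.
At the second outfall, C = (77.77·20.03 + 9.050·112.0) / (77.77 + 9.050) = 29.62 µg/L.

29.6 µg/L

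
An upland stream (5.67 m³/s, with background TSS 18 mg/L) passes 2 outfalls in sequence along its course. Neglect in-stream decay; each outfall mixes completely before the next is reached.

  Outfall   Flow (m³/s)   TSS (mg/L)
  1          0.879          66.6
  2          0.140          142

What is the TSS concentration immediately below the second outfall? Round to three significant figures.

27.0 mg/L

Below outfall 1: Q → 6.549 m³/s, C = (5.670·18.00 + 0.8790·66.60)/6.549 = 24.52 mg/L.
Below outfall 2: Q → 6.689 m³/s, C = (6.549·24.52 + 0.1400·142.0)/6.689 = 26.98 mg/L.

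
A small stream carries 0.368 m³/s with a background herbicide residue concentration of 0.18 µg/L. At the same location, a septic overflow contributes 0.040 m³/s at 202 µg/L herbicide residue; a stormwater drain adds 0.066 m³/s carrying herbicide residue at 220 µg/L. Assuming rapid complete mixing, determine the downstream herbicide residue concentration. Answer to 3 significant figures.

47.8 µg/L

Flow-weighted average: C = (0.3680·0.1800 + 0.04000·202.0 + 0.06600·220.0) / 0.4740 = 22.67/0.4740 = 47.82 µg/L.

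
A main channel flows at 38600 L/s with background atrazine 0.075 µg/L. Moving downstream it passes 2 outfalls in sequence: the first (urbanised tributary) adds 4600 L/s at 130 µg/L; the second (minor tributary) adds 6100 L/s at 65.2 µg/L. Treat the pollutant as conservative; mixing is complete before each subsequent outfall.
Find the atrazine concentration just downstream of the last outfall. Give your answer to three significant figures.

20.3 µg/L

Outfall 1: combined Q = 43200 L/s; C = (38600·0.07500 + 4600·130.0)/43200 = 13.91 µg/L.
Outfall 2: combined Q = 49300 L/s; C = (43200·13.91 + 6100·65.20)/49300 = 20.26 µg/L.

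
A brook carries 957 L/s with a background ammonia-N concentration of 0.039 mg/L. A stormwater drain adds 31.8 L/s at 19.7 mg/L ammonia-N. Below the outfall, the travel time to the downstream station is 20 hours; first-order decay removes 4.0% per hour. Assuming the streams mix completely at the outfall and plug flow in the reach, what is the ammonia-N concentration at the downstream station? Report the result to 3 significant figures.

0.297 mg/L

Flow-weighted average: C = (957.0·0.03900 + 31.80·19.70) / 988.8 = 663.8/988.8 = 0.6713 mg/L.
4.0%/h lost → k = −ln(1 − 0.04) = 0.04082 h⁻¹.
Applying C = C₀e^(−kt): 0.6713 × 0.4420 = 0.2967 mg/L.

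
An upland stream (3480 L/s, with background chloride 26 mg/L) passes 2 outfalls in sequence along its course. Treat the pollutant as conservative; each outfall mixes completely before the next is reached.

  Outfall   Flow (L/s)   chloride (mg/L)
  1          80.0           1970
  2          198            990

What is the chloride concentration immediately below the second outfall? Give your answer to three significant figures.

118 mg/L

After outfall 1: Q = 3480 + 80.00 = 3560 L/s; C = (3480·26.00 + 80.00·1970)/3560 = 69.69 mg/L.
After outfall 2: Q = 3560 + 198.0 = 3758 L/s; C = (3560·69.69 + 198.0·990.0)/3758 = 118.2 mg/L.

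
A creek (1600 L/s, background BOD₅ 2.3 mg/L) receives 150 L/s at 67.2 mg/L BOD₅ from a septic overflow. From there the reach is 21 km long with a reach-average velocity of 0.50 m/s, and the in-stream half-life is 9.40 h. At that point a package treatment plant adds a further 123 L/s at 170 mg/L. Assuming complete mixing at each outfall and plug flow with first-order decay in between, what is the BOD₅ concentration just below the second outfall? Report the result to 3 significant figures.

Mixed concentration C = ΣQC/ΣQ = (1600·2.300 + 150.0·67.20) / 1750 = 13760/1750 = 7.863 mg/L; combined flow 1750 L/s.
Travel time t = 21·1000 / 0.50 = 42000 s = 11.67 h.
Half-life 9.40 h → k = ln 2 / 9.40 = 0.07374 h⁻¹ = 1.770 d⁻¹.
First-order decay: C = 7.863·exp(−k·t) = 7.863·0.4230 = 3.326 mg/L.
At the second outfall, C = (1750·3.326 + 123.0·170.0) / (1750 + 123.0) = 14.27 mg/L.

14.3 mg/L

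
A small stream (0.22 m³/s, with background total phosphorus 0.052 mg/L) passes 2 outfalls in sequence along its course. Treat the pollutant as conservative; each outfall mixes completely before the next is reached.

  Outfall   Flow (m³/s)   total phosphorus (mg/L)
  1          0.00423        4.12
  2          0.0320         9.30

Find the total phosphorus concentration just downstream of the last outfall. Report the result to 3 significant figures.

Outfall 1: combined Q = 0.2242 m³/s; C = (0.2200·0.05200 + 0.004230·4.120)/0.2242 = 0.1287 mg/L.
Outfall 2: combined Q = 0.2562 m³/s; C = (0.2242·0.1287 + 0.03200·9.300)/0.2562 = 1.274 mg/L.

1.27 mg/L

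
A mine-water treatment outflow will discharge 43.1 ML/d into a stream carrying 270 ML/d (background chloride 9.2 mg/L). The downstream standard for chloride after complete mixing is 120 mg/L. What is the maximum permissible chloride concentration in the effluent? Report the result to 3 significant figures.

At the limit, (Qr·Cr + Qe·Cₑ)/(Qr + Qe) = 120:
Cₑ = (313.1·120 − 270.0·9.200) / 43.10 = 814.1 mg/L.

814 mg/L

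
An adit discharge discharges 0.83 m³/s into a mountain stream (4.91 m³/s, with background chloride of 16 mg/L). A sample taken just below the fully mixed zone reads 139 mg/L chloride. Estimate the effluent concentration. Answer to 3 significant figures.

867 mg/L

Mass balance: 4.910·16.00 + 0.8300·Cₑ = 5.740·139.0
→ Cₑ = (5.740·139.0 − 4.910·16.00) / 0.8300 = 866.6 mg/L.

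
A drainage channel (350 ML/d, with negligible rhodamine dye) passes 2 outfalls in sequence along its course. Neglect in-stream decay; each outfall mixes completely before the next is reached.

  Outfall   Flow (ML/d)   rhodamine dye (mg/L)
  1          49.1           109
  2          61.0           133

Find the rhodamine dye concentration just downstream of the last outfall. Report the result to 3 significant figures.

29.3 mg/L

Below outfall 1: Q → 399.1 ML/d, C = (350.0·0 + 49.10·109.0)/399.1 = 13.41 mg/L.
Below outfall 2: Q → 460.1 ML/d, C = (399.1·13.41 + 61.00·133.0)/460.1 = 29.27 mg/L.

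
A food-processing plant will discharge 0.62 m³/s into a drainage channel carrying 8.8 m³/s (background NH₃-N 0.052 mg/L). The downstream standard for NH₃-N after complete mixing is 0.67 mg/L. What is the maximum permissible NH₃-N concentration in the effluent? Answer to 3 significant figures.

At the limit, (Qr·Cr + Qe·Cₑ)/(Qr + Qe) = 0.67:
Cₑ = (9.420·0.67 − 8.800·0.05200) / 0.6200 = 9.442 mg/L.

9.44 mg/L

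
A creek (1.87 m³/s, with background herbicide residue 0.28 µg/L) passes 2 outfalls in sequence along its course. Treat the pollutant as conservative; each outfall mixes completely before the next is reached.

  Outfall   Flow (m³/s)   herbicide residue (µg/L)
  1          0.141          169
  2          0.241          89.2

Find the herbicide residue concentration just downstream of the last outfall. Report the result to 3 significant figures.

After outfall 1: Q = 1.870 + 0.1410 = 2.011 m³/s; C = (1.870·0.2800 + 0.1410·169.0)/2.011 = 12.11 µg/L.
After outfall 2: Q = 2.011 + 0.2410 = 2.252 m³/s; C = (2.011·12.11 + 0.2410·89.20)/2.252 = 20.36 µg/L.

20.4 µg/L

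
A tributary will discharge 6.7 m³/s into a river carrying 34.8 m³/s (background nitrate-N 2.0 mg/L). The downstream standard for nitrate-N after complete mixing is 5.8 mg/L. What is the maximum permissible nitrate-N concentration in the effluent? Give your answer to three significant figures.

25.5 mg/L

At the limit, (Qr·Cr + Qe·Cₑ)/(Qr + Qe) = 5.8:
Cₑ = (41.50·5.8 − 34.80·2.000) / 6.700 = 25.54 mg/L.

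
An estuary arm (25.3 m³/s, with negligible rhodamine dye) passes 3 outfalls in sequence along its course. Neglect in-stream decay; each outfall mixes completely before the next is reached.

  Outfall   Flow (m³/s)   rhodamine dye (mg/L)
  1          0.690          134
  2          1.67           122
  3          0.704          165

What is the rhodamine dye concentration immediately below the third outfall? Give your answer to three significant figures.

Outfall 1: combined Q = 25.99 m³/s; C = (25.30·0 + 0.6900·134.0)/25.99 = 3.558 mg/L.
Outfall 2: combined Q = 27.66 m³/s; C = (25.99·3.558 + 1.670·122.0)/27.66 = 10.71 mg/L.
Outfall 3: combined Q = 28.36 m³/s; C = (27.66·10.71 + 0.7040·165.0)/28.36 = 14.54 mg/L.

14.5 mg/L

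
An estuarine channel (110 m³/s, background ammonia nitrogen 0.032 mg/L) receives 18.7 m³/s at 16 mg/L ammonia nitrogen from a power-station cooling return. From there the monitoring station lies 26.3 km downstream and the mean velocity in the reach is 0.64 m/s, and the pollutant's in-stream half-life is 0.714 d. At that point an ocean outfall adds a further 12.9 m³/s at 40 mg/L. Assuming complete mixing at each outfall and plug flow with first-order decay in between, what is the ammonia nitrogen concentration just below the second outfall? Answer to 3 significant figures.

Mass balance: C = (110.0·0.03200 + 18.70·16.00) / 128.7 = 302.7/128.7 = 2.352 mg/L; combined flow 128.7 m³/s.
Travel time t = 26.3·1000 / 0.64 = 41090 s = 11.41 h.
Half-life 0.714 d → k = ln 2 / 0.714 = 0.9708 d⁻¹.
Decay over the reach: 2.352·exp(−kt) = 2.352·0.6302 = 1.482 mg/L.
Second outfall: C = (128.7·1.482 + 12.90·40.00)/141.6 = 4.991 mg/L.

4.99 mg/L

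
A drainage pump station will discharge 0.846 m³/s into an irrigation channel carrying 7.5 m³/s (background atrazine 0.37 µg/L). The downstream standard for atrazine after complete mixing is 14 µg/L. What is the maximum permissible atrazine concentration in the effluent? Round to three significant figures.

135 µg/L

At the limit, (Qr·Cr + Qe·Cₑ)/(Qr + Qe) = 14:
Cₑ = (8.346·14 − 7.500·0.3700) / 0.8460 = 134.8 µg/L.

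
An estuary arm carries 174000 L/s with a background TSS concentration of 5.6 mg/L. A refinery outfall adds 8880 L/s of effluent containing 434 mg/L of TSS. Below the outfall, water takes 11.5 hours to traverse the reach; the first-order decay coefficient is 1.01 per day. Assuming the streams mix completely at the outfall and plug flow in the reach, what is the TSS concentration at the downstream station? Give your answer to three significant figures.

16.3 mg/L

Mixed concentration C = ΣQC/ΣQ = (174000·5.600 + 8880·434.0) / 182900 = 4828000/182900 = 26.40 mg/L.
Applying C = C₀e^(−kt): 26.40 × 0.6163 = 16.27 mg/L.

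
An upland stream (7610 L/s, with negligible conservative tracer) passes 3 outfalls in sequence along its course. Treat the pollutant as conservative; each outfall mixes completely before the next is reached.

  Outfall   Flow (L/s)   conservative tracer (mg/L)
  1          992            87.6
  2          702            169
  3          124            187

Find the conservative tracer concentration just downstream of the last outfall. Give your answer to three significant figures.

24.3 mg/L

After outfall 1: Q = 7610 + 992.0 = 8602 L/s; C = (7610·0 + 992.0·87.60)/8602 = 10.10 mg/L.
After outfall 2: Q = 8602 + 702.0 = 9304 L/s; C = (8602·10.10 + 702.0·169.0)/9304 = 22.09 mg/L.
After outfall 3: Q = 9304 + 124.0 = 9428 L/s; C = (9304·22.09 + 124.0·187.0)/9428 = 24.26 mg/L.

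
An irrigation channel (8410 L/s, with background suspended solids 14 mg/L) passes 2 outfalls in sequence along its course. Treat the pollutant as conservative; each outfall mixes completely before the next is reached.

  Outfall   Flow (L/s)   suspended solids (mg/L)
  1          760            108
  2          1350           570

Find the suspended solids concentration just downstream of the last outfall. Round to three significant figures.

92.1 mg/L

Below outfall 1: Q → 9170 L/s, C = (8410·14.00 + 760.0·108.0)/9170 = 21.79 mg/L.
Below outfall 2: Q → 10520 L/s, C = (9170·21.79 + 1350·570.0)/10520 = 92.14 mg/L.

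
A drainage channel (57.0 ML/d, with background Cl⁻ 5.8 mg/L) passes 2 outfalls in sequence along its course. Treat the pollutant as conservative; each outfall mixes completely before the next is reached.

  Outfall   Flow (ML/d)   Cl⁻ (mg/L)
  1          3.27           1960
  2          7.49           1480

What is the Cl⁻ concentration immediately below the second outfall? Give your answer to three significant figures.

Outfall 1: combined Q = 60.27 ML/d; C = (57.00·5.800 + 3.270·1960)/60.27 = 111.8 mg/L.
Outfall 2: combined Q = 67.76 ML/d; C = (60.27·111.8 + 7.490·1480)/67.76 = 263.1 mg/L.

263 mg/L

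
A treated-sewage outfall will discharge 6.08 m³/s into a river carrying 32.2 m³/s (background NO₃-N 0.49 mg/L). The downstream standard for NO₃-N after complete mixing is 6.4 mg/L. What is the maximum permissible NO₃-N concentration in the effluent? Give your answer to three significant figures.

At the limit, (Qr·Cr + Qe·Cₑ)/(Qr + Qe) = 6.4:
Cₑ = (38.28·6.4 − 32.20·0.4900) / 6.080 = 37.70 mg/L.

37.7 mg/L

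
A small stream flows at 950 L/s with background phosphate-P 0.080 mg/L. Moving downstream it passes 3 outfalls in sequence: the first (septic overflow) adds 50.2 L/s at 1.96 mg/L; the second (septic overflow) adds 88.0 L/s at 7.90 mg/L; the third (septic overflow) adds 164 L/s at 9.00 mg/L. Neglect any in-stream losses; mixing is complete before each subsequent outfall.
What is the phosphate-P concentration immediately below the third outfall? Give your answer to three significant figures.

1.87 mg/L

Below outfall 1: Q → 1000 L/s, C = (950.0·0.08000 + 50.20·1.960)/1000 = 0.1744 mg/L.
Below outfall 2: Q → 1088 L/s, C = (1000·0.1744 + 88.00·7.900)/1088 = 0.7991 mg/L.
Below outfall 3: Q → 1252 L/s, C = (1088·0.7991 + 164.0·9.000)/1252 = 1.873 mg/L.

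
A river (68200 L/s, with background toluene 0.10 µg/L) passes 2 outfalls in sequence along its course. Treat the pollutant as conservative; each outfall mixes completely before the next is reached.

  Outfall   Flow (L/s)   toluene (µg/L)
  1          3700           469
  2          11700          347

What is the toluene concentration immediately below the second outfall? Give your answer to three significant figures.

69.4 µg/L

After outfall 1: Q = 68200 + 3700 = 71900 L/s; C = (68200·0.1000 + 3700·469.0)/71900 = 24.23 µg/L.
After outfall 2: Q = 71900 + 11700 = 83600 L/s; C = (71900·24.23 + 11700·347.0)/83600 = 69.40 µg/L.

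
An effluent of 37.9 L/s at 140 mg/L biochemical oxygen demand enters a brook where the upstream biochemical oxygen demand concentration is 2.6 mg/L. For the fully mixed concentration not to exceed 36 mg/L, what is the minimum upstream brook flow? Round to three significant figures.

118 L/s

Set C_mix = 36: (Q·2.600 + 37.90·140.0) / (Q + 37.90) = 36
→ Q = 37.90·(140.0 − 36)/(36 − 2.600) = 118.0 L/s.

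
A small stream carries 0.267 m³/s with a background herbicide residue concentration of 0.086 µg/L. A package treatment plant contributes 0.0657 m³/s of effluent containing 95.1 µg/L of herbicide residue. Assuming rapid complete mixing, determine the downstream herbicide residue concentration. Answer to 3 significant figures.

18.8 µg/L

After mixing, C = (0.2670·0.08600 + 0.06570·95.10) / 0.3327 = 6.271/0.3327 = 18.85 µg/L.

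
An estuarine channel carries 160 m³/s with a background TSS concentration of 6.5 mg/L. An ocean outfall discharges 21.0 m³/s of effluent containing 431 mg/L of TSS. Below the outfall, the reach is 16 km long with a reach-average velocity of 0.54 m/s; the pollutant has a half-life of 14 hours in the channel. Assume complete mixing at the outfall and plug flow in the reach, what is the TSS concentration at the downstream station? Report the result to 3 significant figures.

Mass balance: C = (160.0·6.500 + 21.00·431.0) / 181.0 = 10090/181.0 = 55.75 mg/L.
Travel time t = 16·1000 / 0.54 = 29630 s = 8.230 h.
Half-life 14 h → k = ln 2 / 14 = 0.04951 h⁻¹ = 1.188 d⁻¹.
First-order decay: C = 55.75·exp(−k·t) = 55.75·0.6653 = 37.09 mg/L.

37.1 mg/L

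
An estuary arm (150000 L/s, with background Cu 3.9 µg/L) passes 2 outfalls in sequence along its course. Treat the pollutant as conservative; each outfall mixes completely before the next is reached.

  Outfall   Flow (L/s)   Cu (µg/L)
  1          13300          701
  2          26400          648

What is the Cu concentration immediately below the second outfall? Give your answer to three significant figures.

142 µg/L

Outfall 1: combined Q = 163300 L/s; C = (150000·3.900 + 13300·701.0)/163300 = 60.68 µg/L.
Outfall 2: combined Q = 189700 L/s; C = (163300·60.68 + 26400·648.0)/189700 = 142.4 µg/L.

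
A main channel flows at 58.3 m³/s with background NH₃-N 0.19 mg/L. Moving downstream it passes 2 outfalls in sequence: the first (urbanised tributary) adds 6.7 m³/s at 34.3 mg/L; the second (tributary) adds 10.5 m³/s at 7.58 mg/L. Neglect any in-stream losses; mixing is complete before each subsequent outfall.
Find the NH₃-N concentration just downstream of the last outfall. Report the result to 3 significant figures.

4.24 mg/L

After outfall 1: Q = 58.30 + 6.700 = 65.00 m³/s; C = (58.30·0.1900 + 6.700·34.30)/65.00 = 3.706 mg/L.
After outfall 2: Q = 65.00 + 10.50 = 75.50 m³/s; C = (65.00·3.706 + 10.50·7.580)/75.50 = 4.245 mg/L.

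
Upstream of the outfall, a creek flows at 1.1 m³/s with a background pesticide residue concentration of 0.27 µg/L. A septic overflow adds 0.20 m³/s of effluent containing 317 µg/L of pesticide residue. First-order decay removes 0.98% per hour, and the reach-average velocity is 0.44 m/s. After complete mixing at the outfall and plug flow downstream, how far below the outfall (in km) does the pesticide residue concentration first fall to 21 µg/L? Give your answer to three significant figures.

After mixing, C = (1.100·0.2700 + 0.2000·317.0) / 1.300 = 63.70/1.300 = 49.00 µg/L.
0.98%/h lost → k = −ln(1 − 0.0098) = 0.009848 h⁻¹.
Set 49.00·exp(−k·t) = 21 → t = ln(49.00/21)/k = 309700 s = 86.03 h.
Distance = v·t = 0.44·309700 = 136300 m = 136.3 km.

136 km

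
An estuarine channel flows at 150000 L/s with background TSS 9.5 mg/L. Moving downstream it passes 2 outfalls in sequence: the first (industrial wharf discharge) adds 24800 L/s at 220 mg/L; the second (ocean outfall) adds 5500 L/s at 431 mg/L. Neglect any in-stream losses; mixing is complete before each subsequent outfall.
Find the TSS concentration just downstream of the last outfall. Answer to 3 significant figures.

51.3 mg/L

Outfall 1: combined Q = 174800 L/s; C = (150000·9.500 + 24800·220.0)/174800 = 39.36 mg/L.
Outfall 2: combined Q = 180300 L/s; C = (174800·39.36 + 5500·431.0)/180300 = 51.31 mg/L.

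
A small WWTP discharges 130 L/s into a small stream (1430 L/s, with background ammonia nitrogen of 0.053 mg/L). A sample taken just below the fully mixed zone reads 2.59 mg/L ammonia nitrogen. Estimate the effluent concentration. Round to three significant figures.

30.5 mg/L

Mass balance: 1430·0.05300 + 130.0·Cₑ = 1560·2.590
→ Cₑ = (1560·2.590 − 1430·0.05300) / 130.0 = 30.50 mg/L.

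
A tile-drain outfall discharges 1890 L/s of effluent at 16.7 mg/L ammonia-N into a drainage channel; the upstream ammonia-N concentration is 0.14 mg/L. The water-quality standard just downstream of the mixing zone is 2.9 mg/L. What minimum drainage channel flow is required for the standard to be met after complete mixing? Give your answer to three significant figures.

Set C_mix = 2.9: (Q·0.1400 + 1890·16.70) / (Q + 1890) = 2.9
→ Q = 1890·(16.70 − 2.9)/(2.9 − 0.1400) = 9450 L/s.

9450 L/s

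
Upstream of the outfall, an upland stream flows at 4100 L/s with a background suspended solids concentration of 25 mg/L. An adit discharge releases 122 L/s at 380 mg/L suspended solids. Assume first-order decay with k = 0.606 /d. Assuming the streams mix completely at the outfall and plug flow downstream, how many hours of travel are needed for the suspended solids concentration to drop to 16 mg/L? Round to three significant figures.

Mass balance: C = (4100·25.00 + 122.0·380.0) / 4222 = 148900/4222 = 35.26 mg/L.
35.26·exp(−k·t) = 16 → t = ln(35.26/16)/k = 112600 s = 31.29 h.

31.3 h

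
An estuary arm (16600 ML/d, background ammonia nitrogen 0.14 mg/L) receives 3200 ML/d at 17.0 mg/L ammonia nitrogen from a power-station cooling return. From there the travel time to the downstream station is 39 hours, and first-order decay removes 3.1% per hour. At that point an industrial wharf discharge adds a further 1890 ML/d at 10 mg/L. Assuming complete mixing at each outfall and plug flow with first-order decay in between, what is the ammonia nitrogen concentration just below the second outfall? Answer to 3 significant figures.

Mass balance: C = (16600·0.1400 + 3200·17.00) / 19800 = 56720/19800 = 2.865 mg/L; combined flow 19800 ML/d.
3.1%/h lost → k = −ln(1 − 0.031) = 0.03149 h⁻¹.
First-order decay: C = 2.865·exp(−k·t) = 2.865·0.2928 = 0.8389 mg/L.
Second outfall: C = (19800·0.8389 + 1890·10.00)/21690 = 1.637 mg/L.

1.64 mg/L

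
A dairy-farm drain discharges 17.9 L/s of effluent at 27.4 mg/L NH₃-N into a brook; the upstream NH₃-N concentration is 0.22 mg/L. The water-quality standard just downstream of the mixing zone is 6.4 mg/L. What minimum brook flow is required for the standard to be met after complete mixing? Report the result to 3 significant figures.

Set C_mix = 6.4: (Q·0.2200 + 17.90·27.40) / (Q + 17.90) = 6.4
→ Q = 17.90·(27.40 − 6.4)/(6.4 − 0.2200) = 60.83 L/s.

60.8 L/s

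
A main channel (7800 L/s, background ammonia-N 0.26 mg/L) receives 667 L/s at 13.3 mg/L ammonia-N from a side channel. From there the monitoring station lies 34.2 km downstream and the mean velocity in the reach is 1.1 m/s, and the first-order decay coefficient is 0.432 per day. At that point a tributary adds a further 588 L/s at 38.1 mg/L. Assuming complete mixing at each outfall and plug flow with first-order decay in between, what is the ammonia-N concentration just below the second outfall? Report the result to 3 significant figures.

3.50 mg/L

Conservation of mass: C = (7800·0.2600 + 667.0·13.30) / 8467 = 10900/8467 = 1.287 mg/L; combined flow 8467 L/s.
Travel time t = 34.2·1000 / 1.1 = 31090 s = 8.636 h.
After decay, C = 1.287 × e^(−kt) = 1.287 × 0.8560 = 1.102 mg/L.
At the second outfall, C = (8467·1.102 + 588.0·38.10) / (8467 + 588.0) = 3.504 mg/L.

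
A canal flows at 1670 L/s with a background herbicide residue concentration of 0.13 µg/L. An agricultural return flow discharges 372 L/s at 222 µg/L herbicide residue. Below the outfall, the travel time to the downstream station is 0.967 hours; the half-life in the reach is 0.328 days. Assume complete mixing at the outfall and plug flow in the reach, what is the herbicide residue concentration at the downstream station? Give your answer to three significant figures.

37.2 µg/L

Flow-weighted average: C = (1670·0.1300 + 372.0·222.0) / 2042 = 82800/2042 = 40.55 µg/L.
Half-life 0.328 d → k = ln 2 / 0.328 = 2.113 d⁻¹.
Applying C = C₀e^(−kt): 40.55 × 0.9184 = 37.24 µg/L.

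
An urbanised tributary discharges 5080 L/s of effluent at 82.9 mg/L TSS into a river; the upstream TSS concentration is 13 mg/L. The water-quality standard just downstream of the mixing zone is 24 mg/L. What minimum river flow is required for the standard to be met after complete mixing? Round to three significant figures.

Set C_mix = 24: (Q·13.00 + 5080·82.90) / (Q + 5080) = 24
→ Q = 5080·(82.90 − 24)/(24 − 13.00) = 27200 L/s.

27200 L/s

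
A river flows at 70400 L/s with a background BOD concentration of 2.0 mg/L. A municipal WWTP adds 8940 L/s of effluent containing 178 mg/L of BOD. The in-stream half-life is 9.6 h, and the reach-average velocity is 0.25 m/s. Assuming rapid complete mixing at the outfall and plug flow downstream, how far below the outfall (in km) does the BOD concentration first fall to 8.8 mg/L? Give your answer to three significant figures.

Mixed concentration C = ΣQC/ΣQ = (70400·2.000 + 8940·178.0) / 79340 = 1732000/79340 = 21.83 mg/L.
Half-life 9.6 h → k = ln 2 / 9.6 = 0.07220 h⁻¹ = 1.733 d⁻¹.
Set 21.83·exp(−k·t) = 8.8 → t = ln(21.83/8.8)/k = 45300 s = 12.58 h.
Distance = v·t = 0.25·45300 = 11330 m = 11.33 km.

11.3 km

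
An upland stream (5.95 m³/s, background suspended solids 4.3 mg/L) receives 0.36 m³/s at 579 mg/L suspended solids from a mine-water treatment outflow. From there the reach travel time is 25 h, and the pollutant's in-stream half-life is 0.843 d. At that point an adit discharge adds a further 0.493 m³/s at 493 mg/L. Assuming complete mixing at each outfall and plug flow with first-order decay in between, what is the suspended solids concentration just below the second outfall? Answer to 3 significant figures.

50.3 mg/L

Flow-weighted average: C = (5.950·4.300 + 0.3600·579.0) / 6.310 = 234.0/6.310 = 37.09 mg/L; combined flow 6.310 m³/s.
Half-life 0.843 d → k = ln 2 / 0.843 = 0.8222 d⁻¹.
First-order decay: C = 37.09·exp(−k·t) = 37.09·0.4246 = 15.75 mg/L.
At the second outfall, C = (6.310·15.75 + 0.4930·493.0) / (6.310 + 0.4930) = 50.33 mg/L.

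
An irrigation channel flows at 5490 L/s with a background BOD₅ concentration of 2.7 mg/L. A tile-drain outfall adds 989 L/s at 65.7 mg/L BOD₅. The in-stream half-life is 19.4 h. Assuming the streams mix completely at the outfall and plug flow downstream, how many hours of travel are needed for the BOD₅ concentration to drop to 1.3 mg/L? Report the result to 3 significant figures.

62.9 h

After mixing, C = (5490·2.700 + 989.0·65.70) / 6479 = 79800/6479 = 12.32 mg/L.
Half-life 19.4 h → k = ln 2 / 19.4 = 0.03573 h⁻¹ = 0.8575 d⁻¹.
12.32·exp(−k·t) = 1.3 → t = ln(12.32/1.3)/k = 226600 s = 62.93 h.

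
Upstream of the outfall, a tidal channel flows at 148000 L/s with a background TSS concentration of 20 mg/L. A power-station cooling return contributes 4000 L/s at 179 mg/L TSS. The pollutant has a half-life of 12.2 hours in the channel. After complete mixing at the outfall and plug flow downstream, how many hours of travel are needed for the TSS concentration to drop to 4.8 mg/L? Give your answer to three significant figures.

28.5 h

Flow-weighted average: C = (148000·20.00 + 4000·179.0) / 152000 = 3676000/152000 = 24.18 mg/L.
Half-life 12.2 h → k = ln 2 / 12.2 = 0.05682 h⁻¹ = 1.364 d⁻¹.
24.18·exp(−k·t) = 4.8 → t = ln(24.18/4.8)/k = 102500 s = 28.46 h.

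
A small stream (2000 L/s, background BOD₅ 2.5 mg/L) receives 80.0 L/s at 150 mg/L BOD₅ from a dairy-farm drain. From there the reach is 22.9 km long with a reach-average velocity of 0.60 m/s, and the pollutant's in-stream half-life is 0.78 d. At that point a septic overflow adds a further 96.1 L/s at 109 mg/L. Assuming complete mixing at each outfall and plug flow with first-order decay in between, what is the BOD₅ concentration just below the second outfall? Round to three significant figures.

10.1 mg/L

Mixed concentration C = ΣQC/ΣQ = (2000·2.500 + 80.00·150.0) / 2080 = 17000/2080 = 8.173 mg/L; combined flow 2080 L/s.
Travel time t = 22.9·1000 / 0.60 = 38170 s = 10.60 h.
Half-life 0.78 d → k = ln 2 / 0.78 = 0.8887 d⁻¹.
After decay, C = 8.173 × e^(−kt) = 8.173 × 0.6753 = 5.520 mg/L.
At the second outfall, C = (2080·5.520 + 96.10·109.0) / (2080 + 96.10) = 10.09 mg/L.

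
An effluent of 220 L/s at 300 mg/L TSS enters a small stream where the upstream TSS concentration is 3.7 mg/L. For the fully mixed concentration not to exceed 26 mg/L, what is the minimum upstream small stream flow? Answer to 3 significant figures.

2700 L/s

Set C_mix = 26: (Q·3.700 + 220.0·300.0) / (Q + 220.0) = 26
→ Q = 220.0·(300.0 − 26)/(26 − 3.700) = 2703 L/s.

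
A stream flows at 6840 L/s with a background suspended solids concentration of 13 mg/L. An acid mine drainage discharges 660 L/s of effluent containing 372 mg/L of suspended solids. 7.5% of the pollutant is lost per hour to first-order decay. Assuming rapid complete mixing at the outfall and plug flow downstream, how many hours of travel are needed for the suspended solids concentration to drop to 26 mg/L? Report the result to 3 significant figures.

6.92 h

After mixing, C = (6840·13.00 + 660.0·372.0) / 7500 = 334400/7500 = 44.59 mg/L.
7.5%/h lost → k = −ln(1 − 0.075) = 0.07796 h⁻¹.
44.59·exp(−k·t) = 26 → t = ln(44.59/26)/k = 24910 s = 6.920 h.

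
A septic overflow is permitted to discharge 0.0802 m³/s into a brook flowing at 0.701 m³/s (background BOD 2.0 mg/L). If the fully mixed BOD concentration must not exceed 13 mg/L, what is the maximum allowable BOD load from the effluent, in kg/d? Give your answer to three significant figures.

Mass balance at the limit: 0.7010·2.000 + 0.08020·Cₑ = 0.7812·13 → Cₑ = 109.1 mg/L.
Load = 0.08020 m³/s × 109.1 g/m³ × 86 400 s/d = 756.3 kg/d.

756 kg/d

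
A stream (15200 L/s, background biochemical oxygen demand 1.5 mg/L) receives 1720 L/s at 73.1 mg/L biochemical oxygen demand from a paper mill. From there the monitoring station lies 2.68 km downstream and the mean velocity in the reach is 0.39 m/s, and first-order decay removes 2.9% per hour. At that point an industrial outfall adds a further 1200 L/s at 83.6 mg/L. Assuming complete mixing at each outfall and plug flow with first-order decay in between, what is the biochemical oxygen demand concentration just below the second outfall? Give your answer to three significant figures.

13.3 mg/L

Flow-weighted average: C = (15200·1.500 + 1720·73.10) / 16920 = 148500/16920 = 8.778 mg/L; combined flow 16920 L/s.
Travel time t = 2.68·1000 / 0.39 = 6872 s = 1.909 h.
2.9%/h lost → k = −ln(1 − 0.029) = 0.02943 h⁻¹.
After decay, C = 8.778 × e^(−kt) = 8.778 × 0.9454 = 8.299 mg/L.
Second outfall: C = (16920·8.299 + 1200·83.60)/18120 = 13.29 mg/L.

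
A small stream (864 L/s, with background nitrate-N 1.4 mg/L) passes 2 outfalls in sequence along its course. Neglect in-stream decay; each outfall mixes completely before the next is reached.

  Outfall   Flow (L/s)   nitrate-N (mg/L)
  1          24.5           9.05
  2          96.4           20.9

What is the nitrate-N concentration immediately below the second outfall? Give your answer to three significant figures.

After outfall 1: Q = 864.0 + 24.50 = 888.5 L/s; C = (864.0·1.400 + 24.50·9.050)/888.5 = 1.611 mg/L.
After outfall 2: Q = 888.5 + 96.40 = 984.9 L/s; C = (888.5·1.611 + 96.40·20.90)/984.9 = 3.499 mg/L.

3.50 mg/L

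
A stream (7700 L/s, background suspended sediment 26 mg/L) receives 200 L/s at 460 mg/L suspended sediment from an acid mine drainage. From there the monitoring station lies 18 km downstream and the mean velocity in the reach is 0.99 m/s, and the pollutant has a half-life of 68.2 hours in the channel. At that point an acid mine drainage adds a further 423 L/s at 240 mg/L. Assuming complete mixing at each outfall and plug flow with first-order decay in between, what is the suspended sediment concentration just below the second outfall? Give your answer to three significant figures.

Conservation of mass: C = (7700·26.00 + 200.0·460.0) / 7900 = 292200/7900 = 36.99 mg/L; combined flow 7900 L/s.
Travel time t = 18·1000 / 0.99 = 18180 s = 5.051 h.
Half-life 68.2 h → k = ln 2 / 68.2 = 0.01016 h⁻¹ = 0.2439 d⁻¹.
Decay over the reach: 36.99·exp(−kt) = 36.99·0.9500 = 35.14 mg/L.
Second outfall: C = (7900·35.14 + 423.0·240.0)/8323 = 45.55 mg/L.

45.5 mg/L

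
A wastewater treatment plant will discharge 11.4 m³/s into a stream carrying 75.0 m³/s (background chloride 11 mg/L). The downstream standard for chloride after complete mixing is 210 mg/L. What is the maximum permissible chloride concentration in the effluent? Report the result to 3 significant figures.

At the limit, (Qr·Cr + Qe·Cₑ)/(Qr + Qe) = 210:
Cₑ = (86.40·210 − 75.00·11.00) / 11.40 = 1519 mg/L.

1520 mg/L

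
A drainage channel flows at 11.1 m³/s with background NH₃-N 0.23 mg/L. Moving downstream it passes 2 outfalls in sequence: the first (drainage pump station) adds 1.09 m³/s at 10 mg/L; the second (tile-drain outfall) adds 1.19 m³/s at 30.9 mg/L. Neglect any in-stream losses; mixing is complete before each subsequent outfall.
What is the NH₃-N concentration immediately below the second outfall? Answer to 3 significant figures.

3.75 mg/L

Below outfall 1: Q → 12.19 m³/s, C = (11.10·0.2300 + 1.090·10.00)/12.19 = 1.104 mg/L.
Below outfall 2: Q → 13.38 m³/s, C = (12.19·1.104 + 1.190·30.90)/13.38 = 3.754 mg/L.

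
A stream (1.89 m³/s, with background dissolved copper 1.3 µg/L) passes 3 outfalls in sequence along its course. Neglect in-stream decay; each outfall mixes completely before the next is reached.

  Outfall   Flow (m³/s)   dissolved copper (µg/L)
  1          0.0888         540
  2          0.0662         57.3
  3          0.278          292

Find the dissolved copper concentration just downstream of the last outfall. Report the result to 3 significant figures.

Below outfall 1: Q → 1.979 m³/s, C = (1.890·1.300 + 0.08880·540.0)/1.979 = 25.47 µg/L.
Below outfall 2: Q → 2.045 m³/s, C = (1.979·25.47 + 0.06620·57.30)/2.045 = 26.50 µg/L.
Below outfall 3: Q → 2.323 m³/s, C = (2.045·26.50 + 0.2780·292.0)/2.323 = 58.28 µg/L.

58.3 µg/L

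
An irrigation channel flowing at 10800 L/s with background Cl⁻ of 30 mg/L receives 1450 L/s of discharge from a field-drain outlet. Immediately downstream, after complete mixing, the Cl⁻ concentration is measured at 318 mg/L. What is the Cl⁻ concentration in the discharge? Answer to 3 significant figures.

2460 mg/L

Mass balance: 10800·30.00 + 1450·Cₑ = 12250·318.0
→ Cₑ = (12250·318.0 − 10800·30.00) / 1450 = 2463 mg/L.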